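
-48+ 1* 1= -47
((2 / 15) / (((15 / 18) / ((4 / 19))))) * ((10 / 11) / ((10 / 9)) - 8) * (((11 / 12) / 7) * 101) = -31916 / 9975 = -3.20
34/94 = 17/47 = 0.36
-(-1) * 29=29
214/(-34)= -107/17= -6.29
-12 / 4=-3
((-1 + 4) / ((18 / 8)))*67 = 268 / 3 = 89.33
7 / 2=3.50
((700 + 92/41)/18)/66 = 0.59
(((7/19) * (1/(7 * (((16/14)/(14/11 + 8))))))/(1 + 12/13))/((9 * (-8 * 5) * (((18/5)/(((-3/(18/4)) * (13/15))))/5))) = 20111/40629600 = 0.00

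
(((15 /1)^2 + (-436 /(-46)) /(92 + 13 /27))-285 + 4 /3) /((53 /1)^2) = -10090198 /483971037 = -0.02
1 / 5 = 0.20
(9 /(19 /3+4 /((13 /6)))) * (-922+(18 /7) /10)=-11323611 /11165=-1014.21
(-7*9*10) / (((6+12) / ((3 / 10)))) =-21 / 2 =-10.50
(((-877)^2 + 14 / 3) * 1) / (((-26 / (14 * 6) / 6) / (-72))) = 13955161248 / 13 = 1073473942.15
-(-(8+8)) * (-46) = -736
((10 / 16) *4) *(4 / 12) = 5 / 6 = 0.83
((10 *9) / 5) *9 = 162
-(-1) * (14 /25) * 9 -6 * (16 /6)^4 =-201398 /675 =-298.37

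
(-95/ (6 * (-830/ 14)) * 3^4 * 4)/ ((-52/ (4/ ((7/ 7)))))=-7182/ 1079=-6.66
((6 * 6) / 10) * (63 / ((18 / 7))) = 441 / 5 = 88.20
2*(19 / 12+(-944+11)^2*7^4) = 25080529087 / 6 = 4180088181.17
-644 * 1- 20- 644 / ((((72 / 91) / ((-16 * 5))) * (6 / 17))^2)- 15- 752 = -38531708099 / 729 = -52855566.67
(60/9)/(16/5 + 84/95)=475/291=1.63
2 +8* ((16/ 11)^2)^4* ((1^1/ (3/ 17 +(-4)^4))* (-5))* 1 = -210702381554/ 186706585351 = -1.13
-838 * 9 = -7542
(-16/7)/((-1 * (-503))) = -16/3521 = -0.00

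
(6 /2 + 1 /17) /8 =0.38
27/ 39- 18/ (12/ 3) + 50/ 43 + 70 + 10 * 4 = 120023/ 1118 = 107.36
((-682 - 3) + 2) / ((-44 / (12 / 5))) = 2049 / 55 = 37.25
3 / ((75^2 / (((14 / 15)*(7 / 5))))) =98 / 140625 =0.00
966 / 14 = 69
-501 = -501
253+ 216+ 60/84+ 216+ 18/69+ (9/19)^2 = 39882603/58121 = 686.20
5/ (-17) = -5/ 17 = -0.29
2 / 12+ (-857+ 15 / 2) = -2548 / 3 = -849.33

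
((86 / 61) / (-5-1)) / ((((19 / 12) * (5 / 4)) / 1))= -688 / 5795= -0.12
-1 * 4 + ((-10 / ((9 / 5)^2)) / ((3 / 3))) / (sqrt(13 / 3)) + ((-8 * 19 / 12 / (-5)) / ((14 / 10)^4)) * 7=634 / 1029-250 * sqrt(39) / 1053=-0.87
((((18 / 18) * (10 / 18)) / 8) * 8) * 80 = 44.44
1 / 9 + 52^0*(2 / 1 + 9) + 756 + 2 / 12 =13811 / 18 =767.28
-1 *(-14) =14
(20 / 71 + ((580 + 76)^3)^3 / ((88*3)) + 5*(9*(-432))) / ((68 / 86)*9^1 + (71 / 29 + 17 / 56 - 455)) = -13943037537941864571853134957344 / 72830864007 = -191444077013857147606.49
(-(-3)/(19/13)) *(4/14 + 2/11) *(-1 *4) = -5616/1463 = -3.84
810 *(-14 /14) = -810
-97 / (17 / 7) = -679 / 17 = -39.94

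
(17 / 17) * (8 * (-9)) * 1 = -72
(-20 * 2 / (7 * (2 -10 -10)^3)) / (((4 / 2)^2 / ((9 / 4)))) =5 / 9072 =0.00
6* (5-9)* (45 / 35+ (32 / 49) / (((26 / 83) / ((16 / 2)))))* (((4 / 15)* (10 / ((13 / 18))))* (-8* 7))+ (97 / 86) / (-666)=6040251699137 / 67757508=89145.13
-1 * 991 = -991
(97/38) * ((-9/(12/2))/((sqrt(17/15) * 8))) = -291 * sqrt(255)/10336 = -0.45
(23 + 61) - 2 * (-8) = 100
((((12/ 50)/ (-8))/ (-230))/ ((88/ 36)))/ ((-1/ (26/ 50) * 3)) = -117/ 12650000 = -0.00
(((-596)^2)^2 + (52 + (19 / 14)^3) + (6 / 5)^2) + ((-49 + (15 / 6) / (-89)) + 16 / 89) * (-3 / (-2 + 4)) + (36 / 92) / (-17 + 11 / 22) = 194903520130931169853 / 1544666200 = 126178406785.19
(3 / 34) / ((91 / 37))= 111 / 3094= 0.04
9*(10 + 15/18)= 195/2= 97.50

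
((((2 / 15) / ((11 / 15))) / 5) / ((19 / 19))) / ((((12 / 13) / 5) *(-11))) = -13 / 726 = -0.02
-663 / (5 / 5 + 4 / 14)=-1547 / 3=-515.67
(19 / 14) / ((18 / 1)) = 19 / 252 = 0.08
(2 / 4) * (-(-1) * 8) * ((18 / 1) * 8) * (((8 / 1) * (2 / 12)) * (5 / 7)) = 3840 / 7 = 548.57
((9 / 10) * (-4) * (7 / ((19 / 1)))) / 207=-0.01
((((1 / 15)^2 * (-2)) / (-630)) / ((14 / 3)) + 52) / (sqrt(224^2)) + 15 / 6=202419001 / 74088000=2.73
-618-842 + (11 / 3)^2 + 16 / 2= -12947 / 9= -1438.56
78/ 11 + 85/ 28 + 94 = 32071/ 308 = 104.13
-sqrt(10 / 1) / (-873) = 0.00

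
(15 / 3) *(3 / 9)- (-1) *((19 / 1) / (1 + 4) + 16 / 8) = 112 / 15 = 7.47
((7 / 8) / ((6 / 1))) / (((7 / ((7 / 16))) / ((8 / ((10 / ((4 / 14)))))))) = 1 / 480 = 0.00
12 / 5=2.40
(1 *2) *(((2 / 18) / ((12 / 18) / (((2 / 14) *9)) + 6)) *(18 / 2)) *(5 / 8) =135 / 704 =0.19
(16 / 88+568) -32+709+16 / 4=13741 / 11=1249.18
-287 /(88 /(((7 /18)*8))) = -2009 /198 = -10.15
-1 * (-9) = 9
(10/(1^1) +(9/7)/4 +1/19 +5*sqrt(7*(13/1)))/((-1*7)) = -5*sqrt(91)/7 - 5519/3724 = -8.30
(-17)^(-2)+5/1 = 1446/289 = 5.00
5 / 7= 0.71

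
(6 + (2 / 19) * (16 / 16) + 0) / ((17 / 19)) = 116 / 17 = 6.82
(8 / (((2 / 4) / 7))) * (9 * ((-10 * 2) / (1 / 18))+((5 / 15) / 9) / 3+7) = -29329664 / 81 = -362094.62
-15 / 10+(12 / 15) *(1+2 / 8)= -1 / 2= -0.50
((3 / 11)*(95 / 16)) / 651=95 / 38192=0.00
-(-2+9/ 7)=0.71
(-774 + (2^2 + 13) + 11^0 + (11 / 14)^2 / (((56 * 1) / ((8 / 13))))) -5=-13573075 / 17836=-760.99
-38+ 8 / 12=-37.33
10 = 10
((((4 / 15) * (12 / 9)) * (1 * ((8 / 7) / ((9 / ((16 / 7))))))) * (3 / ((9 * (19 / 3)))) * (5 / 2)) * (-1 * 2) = -2048 / 75411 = -0.03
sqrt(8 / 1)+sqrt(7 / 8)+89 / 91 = sqrt(14) / 4+89 / 91+2 * sqrt(2) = 4.74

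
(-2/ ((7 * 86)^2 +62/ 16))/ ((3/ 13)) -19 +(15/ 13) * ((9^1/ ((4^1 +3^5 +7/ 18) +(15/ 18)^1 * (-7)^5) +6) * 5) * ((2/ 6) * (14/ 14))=-104488152657487/ 14001161469282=-7.46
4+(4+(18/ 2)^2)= 89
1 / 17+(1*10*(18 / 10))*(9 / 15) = 923 / 85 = 10.86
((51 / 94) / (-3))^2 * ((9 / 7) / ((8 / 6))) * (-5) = -39015 / 247408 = -0.16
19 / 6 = 3.17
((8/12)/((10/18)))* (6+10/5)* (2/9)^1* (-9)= -96/5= -19.20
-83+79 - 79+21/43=-3548/43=-82.51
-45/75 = -3/5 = -0.60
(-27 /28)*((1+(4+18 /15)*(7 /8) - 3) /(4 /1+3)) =-1377 /3920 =-0.35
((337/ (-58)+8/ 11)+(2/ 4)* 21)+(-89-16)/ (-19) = 10.94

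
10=10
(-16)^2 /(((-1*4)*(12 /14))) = -74.67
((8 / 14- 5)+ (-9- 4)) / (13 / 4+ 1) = -488 / 119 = -4.10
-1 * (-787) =787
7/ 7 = 1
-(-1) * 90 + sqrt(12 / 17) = 2 * sqrt(51) / 17 + 90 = 90.84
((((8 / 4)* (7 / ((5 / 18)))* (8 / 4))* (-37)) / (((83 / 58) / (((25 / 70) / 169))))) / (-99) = 8584 / 154297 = 0.06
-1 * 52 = -52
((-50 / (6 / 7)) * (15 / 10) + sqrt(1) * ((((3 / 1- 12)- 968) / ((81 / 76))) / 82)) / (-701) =655427 / 4656042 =0.14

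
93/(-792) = -31/264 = -0.12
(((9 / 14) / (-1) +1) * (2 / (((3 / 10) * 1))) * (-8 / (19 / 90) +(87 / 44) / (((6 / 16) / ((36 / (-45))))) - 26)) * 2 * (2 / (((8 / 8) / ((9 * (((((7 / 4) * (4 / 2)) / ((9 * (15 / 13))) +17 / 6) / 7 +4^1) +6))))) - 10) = -1775274224 / 30723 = -57783.23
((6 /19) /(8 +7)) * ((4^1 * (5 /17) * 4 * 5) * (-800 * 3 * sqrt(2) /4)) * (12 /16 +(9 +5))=-1416000 * sqrt(2) /323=-6199.77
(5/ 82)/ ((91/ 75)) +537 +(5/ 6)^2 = 72227717/ 134316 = 537.74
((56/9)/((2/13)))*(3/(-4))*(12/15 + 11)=-5369/15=-357.93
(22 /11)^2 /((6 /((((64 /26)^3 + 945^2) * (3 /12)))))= 1962008693 /13182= 148839.99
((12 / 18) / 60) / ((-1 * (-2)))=1 / 180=0.01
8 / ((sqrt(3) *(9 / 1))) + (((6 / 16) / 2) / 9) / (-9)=-1 / 432 + 8 *sqrt(3) / 27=0.51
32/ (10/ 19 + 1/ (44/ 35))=26752/ 1105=24.21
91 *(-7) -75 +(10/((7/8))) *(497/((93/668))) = 3728024/93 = 40086.28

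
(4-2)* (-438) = -876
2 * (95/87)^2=18050/7569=2.38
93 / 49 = 1.90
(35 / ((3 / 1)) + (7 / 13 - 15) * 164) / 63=-92041 / 2457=-37.46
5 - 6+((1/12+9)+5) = 157/12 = 13.08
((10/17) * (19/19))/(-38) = -0.02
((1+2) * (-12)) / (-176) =9 / 44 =0.20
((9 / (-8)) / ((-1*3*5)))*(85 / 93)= 17 / 248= 0.07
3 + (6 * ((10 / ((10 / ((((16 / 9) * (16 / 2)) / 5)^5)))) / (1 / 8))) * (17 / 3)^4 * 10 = 91832313652834921 / 996451875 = 92159306.39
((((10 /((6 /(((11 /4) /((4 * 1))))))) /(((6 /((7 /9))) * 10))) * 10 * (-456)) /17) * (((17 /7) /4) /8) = -1045 /3456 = -0.30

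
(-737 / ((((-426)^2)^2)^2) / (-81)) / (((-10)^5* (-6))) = 737 / 52712433008452373237913600000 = 0.00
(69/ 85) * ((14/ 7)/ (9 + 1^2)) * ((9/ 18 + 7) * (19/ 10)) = 3933/ 1700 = 2.31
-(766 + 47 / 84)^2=-4146200881 / 7056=-587613.50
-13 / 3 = -4.33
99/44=9/4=2.25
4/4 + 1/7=1.14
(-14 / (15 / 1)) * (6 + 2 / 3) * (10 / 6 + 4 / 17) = -11.83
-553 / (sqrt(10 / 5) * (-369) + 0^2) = 1.06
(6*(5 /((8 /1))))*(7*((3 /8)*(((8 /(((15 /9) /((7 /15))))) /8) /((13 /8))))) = 441 /260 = 1.70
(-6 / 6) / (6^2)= -1 / 36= -0.03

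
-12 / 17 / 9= -4 / 51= -0.08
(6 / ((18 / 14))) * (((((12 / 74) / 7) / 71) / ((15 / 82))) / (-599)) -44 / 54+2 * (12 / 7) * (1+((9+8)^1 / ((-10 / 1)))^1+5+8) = 61498359322 / 1487026485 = 41.36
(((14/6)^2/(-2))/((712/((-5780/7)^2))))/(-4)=2088025/3204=651.69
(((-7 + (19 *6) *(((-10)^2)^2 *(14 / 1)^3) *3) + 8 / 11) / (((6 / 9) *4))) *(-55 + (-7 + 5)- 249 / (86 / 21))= -285222500449353 / 688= -414567587862.43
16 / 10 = 8 / 5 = 1.60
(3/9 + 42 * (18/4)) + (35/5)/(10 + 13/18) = 110002/579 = 189.99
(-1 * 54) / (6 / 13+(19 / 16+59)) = -3744 / 4205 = -0.89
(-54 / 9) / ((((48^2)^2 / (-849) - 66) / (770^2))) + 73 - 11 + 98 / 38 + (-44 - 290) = 9499619 / 32357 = 293.59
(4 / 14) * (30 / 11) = 60 / 77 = 0.78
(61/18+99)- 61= 745/18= 41.39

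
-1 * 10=-10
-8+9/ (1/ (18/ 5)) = 122/ 5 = 24.40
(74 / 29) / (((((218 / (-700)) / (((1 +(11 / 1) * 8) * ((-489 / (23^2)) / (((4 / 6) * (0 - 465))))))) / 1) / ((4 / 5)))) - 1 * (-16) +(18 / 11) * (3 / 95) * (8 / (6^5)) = 13904785905959 / 975058465590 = 14.26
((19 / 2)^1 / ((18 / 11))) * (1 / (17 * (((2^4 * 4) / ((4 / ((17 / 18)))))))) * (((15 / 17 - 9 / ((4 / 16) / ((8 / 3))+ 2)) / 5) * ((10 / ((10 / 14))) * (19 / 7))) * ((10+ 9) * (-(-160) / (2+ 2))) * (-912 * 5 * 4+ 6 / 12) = 8133474.05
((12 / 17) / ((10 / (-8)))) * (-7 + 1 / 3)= 64 / 17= 3.76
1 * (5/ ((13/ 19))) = 95/ 13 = 7.31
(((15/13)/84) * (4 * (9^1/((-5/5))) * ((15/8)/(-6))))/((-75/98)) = -21/104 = -0.20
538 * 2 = 1076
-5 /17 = -0.29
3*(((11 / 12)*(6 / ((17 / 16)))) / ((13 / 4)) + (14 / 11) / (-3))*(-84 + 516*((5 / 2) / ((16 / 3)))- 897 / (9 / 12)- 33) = -3319319 / 884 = -3754.89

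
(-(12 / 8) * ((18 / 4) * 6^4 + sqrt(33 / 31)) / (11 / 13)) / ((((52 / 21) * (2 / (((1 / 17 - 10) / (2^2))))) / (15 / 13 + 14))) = 161343 * sqrt(1023) / 371008 + 117619047 / 1496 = 78636.27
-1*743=-743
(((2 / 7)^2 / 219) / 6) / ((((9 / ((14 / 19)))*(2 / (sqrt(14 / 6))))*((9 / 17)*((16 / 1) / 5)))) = 85*sqrt(21) / 169868664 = 0.00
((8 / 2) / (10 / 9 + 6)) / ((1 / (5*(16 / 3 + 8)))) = 75 / 2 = 37.50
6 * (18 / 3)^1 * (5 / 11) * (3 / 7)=540 / 77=7.01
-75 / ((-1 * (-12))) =-25 / 4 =-6.25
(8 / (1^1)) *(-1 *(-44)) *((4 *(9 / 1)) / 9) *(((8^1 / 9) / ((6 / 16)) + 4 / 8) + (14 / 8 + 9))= 19177.48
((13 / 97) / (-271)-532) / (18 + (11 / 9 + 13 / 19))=-2391383187 / 89480948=-26.73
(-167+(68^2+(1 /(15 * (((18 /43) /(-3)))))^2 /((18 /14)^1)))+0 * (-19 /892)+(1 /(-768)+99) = 21257295877 /4665600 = 4556.18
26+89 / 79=27.13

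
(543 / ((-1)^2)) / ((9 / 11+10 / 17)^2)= 18988167 / 69169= 274.52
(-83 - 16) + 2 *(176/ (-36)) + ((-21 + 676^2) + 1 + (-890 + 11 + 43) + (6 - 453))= 4100078/ 9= 455564.22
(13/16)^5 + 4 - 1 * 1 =3517021/1048576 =3.35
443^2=196249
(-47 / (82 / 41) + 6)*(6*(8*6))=-5040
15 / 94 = 0.16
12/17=0.71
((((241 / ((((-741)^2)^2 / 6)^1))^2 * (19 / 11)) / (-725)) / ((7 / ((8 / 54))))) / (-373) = 929296 / 298848362937966379024103942325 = 0.00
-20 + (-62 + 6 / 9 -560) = -1924 / 3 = -641.33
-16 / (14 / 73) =-584 / 7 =-83.43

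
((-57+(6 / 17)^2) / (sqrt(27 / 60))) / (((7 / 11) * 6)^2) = -662959 * sqrt(5) / 254898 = -5.82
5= 5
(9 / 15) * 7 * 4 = 84 / 5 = 16.80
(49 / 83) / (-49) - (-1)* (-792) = -792.01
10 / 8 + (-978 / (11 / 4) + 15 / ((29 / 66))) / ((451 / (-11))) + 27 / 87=491863 / 52316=9.40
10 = 10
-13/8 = -1.62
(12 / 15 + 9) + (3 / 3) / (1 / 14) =23.80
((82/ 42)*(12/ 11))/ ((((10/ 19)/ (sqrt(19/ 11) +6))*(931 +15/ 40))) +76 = 12464*sqrt(209)/ 31554985 +218091044/ 2868635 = 76.03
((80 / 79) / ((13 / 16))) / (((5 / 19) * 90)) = 2432 / 46215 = 0.05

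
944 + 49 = 993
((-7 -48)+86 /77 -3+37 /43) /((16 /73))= -13540843 /52976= -255.60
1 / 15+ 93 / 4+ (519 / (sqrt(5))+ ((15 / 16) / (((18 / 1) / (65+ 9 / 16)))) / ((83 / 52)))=1352223 / 53120+ 519 * sqrt(5) / 5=257.56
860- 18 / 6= 857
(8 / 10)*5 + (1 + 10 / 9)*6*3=42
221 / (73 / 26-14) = -5746 / 291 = -19.75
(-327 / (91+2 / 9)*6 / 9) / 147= -654 / 40229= -0.02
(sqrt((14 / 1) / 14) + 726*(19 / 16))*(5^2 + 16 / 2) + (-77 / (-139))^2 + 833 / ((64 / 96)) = 4595759813 / 154568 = 29732.93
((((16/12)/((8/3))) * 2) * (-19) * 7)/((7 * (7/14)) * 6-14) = -19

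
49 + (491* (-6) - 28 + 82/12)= -17509/6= -2918.17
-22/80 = -11/40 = -0.28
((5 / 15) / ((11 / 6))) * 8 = 16 / 11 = 1.45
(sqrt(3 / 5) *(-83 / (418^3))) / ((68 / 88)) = -83 *sqrt(15) / 282179260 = -0.00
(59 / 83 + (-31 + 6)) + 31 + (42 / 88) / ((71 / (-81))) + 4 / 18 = 14908549 / 2333628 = 6.39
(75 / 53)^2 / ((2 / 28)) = 78750 / 2809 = 28.03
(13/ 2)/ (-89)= -13/ 178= -0.07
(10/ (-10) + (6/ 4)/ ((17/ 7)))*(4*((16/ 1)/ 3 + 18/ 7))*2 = -8632/ 357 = -24.18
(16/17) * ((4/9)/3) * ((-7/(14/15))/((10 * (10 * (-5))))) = 8/3825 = 0.00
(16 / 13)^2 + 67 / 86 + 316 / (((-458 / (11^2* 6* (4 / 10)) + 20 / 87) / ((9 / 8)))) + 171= -12446997951 / 137418970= -90.58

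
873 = 873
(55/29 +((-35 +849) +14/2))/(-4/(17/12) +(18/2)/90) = -4056880/13427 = -302.14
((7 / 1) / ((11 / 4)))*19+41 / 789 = 420199 / 8679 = 48.42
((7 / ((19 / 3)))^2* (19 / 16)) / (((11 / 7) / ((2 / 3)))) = 1029 / 1672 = 0.62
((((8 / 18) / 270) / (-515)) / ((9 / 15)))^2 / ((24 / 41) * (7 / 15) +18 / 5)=82 / 11191544274465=0.00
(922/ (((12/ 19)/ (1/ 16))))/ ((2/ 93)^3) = 2348454321/ 256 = 9173649.69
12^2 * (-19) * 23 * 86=-5411808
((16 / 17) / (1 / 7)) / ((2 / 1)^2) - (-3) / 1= 79 / 17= 4.65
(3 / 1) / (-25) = -3 / 25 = -0.12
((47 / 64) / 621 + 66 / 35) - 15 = -18240851 / 1391040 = -13.11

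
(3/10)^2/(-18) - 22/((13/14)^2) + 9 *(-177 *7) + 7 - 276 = -11445.52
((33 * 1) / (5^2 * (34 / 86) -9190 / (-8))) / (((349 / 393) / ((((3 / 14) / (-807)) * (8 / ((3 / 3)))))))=-8922672 / 130963525595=-0.00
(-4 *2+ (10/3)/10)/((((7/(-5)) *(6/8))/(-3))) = -460/21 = -21.90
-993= -993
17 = 17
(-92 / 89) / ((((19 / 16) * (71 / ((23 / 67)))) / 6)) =-203136 / 8044087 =-0.03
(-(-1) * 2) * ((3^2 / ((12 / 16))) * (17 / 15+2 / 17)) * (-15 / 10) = -3828 / 85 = -45.04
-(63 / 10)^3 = -250047 / 1000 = -250.05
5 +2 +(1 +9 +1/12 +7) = 289/12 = 24.08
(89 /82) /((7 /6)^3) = 9612 /14063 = 0.68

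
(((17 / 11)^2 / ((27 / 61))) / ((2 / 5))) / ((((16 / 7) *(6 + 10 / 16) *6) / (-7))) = -1.04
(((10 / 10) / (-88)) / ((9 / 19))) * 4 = -19 / 198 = -0.10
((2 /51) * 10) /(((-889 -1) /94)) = -188 /4539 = -0.04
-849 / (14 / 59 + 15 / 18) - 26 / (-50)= -7508723 / 9475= -792.48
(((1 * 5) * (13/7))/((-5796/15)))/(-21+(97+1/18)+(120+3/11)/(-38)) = -203775/618078356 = -0.00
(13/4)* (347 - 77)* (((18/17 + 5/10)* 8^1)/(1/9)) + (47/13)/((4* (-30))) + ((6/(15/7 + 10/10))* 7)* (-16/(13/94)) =28279444891/291720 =96940.37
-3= -3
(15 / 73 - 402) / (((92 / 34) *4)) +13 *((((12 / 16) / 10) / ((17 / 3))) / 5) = -37.09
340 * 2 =680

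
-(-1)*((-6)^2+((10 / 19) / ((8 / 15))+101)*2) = 9119 / 38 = 239.97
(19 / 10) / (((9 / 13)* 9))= 247 / 810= 0.30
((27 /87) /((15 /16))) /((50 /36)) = 864 /3625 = 0.24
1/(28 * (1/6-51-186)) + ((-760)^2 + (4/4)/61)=700937258111/1213534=577600.02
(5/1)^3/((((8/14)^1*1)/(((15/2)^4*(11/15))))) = 32484375/64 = 507568.36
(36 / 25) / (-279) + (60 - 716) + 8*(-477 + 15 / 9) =-10366412 / 2325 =-4458.67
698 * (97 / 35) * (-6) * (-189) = 10968372 / 5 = 2193674.40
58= 58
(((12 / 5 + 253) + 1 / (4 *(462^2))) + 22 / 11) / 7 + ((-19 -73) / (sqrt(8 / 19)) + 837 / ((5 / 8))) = 41116998389 / 29882160 -23 *sqrt(38) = 1234.19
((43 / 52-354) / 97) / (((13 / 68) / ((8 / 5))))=-499528 / 16393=-30.47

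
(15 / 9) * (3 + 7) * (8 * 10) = 4000 / 3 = 1333.33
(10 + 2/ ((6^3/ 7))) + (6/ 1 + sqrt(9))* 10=10807/ 108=100.06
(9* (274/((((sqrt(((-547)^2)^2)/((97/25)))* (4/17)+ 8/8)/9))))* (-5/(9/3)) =-20332170/9974183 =-2.04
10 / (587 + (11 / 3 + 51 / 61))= 366 / 21649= 0.02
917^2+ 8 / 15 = 12613343 / 15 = 840889.53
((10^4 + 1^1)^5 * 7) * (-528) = -369784836963696184803696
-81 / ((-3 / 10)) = 270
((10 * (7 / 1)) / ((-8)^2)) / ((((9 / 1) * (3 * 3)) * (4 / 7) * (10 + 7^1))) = 0.00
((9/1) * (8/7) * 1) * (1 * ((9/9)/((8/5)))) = 45/7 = 6.43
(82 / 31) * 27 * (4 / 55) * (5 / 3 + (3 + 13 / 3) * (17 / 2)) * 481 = 272623104 / 1705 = 159896.25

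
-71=-71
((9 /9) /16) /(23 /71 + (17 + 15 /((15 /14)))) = 71 /35584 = 0.00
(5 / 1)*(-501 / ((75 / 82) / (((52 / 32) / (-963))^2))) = -1157143 / 148379040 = -0.01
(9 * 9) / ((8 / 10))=405 / 4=101.25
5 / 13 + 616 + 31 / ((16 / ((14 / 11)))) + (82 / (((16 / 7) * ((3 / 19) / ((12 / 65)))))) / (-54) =95455309 / 154440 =618.07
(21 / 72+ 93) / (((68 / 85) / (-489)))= -1824785 / 32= -57024.53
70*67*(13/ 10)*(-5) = -30485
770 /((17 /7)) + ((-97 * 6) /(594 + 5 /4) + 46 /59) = 756708768 /2388143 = 316.86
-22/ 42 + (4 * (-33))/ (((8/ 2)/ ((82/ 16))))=-28501/ 168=-169.65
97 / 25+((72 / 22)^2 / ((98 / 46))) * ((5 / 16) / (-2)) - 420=-123591649 / 296450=-416.91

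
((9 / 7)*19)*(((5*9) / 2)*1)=7695 / 14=549.64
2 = 2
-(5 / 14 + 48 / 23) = -787 / 322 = -2.44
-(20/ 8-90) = 87.50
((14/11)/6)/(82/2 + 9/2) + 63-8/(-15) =136289/2145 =63.54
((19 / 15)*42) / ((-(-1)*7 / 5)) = 38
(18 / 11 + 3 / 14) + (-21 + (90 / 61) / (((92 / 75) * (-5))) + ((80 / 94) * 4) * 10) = 74398183 / 5077457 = 14.65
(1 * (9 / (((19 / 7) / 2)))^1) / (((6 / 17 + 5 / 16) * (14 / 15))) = 36720 / 3439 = 10.68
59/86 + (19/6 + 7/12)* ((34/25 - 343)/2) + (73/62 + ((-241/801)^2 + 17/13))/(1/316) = 77388849078013/444732149160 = 174.01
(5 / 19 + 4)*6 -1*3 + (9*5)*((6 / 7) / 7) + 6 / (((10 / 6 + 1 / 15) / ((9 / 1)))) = 717018 / 12103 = 59.24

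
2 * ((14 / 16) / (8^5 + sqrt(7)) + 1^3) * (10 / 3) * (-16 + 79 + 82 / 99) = 12336646763620 / 28991029059 - 221165 * sqrt(7) / 637802639298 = 425.53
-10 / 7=-1.43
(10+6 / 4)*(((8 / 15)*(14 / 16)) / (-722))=-161 / 21660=-0.01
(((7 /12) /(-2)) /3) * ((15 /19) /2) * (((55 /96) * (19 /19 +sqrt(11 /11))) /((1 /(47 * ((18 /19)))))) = -90475 /46208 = -1.96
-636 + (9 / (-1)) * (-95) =219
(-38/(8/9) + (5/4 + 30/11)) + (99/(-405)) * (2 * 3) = -13279/330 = -40.24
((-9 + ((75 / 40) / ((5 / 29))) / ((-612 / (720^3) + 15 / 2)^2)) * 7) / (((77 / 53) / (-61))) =15650812473082539003 / 6046614956160289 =2588.36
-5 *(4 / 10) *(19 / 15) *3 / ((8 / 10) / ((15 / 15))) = -19 / 2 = -9.50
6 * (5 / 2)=15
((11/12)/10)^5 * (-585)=-2093663/552960000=-0.00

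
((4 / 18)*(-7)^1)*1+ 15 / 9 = 1 / 9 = 0.11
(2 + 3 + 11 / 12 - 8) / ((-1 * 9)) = 25 / 108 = 0.23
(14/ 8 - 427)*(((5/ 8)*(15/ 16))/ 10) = -25515/ 1024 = -24.92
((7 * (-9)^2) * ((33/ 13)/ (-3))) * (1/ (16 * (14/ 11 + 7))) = -9801/ 2704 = -3.62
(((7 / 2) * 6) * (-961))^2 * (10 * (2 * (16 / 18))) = 7240404640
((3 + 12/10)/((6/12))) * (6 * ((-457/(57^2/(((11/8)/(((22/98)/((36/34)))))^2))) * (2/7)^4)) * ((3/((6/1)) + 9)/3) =-172746/27455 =-6.29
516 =516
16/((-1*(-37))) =16/37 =0.43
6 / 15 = 2 / 5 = 0.40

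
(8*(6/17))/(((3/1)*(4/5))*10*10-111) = 16/731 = 0.02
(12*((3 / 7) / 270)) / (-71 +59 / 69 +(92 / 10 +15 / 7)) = -46 / 142007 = -0.00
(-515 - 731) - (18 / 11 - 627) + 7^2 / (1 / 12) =-359 / 11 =-32.64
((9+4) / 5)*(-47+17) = -78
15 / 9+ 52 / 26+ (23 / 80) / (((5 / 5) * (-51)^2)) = 762983 / 208080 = 3.67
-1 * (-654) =654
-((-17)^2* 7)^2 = -4092529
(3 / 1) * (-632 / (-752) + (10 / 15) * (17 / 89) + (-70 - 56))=-3138059 / 8366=-375.10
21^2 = 441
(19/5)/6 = 19/30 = 0.63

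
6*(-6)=-36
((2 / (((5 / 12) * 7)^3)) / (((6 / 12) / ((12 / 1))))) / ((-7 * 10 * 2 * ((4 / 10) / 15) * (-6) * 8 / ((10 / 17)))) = 1296 / 204085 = 0.01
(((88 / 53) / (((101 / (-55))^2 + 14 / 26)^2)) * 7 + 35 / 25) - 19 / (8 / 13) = -89984980166483 / 3133724235080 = -28.72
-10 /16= -0.62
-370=-370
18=18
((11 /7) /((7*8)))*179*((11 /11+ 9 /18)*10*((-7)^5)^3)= -2861616922370745 /8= -357702115296343.12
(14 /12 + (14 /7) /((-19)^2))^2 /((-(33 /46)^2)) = -3410209609 /1277276121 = -2.67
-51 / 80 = -0.64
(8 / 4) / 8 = 1 / 4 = 0.25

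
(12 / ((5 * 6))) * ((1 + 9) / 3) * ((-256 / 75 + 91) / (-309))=-26276 / 69525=-0.38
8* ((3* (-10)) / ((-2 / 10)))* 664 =796800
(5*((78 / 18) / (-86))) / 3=-65 / 774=-0.08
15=15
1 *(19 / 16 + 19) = 20.19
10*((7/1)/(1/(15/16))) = 65.62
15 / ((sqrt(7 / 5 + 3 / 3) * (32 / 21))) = 105 * sqrt(15) / 64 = 6.35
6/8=3/4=0.75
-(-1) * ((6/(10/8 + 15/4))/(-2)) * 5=-3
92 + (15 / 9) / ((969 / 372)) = 92.64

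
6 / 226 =0.03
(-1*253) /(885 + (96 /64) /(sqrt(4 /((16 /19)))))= -1418065 /4960422 + 253*sqrt(19) /4960422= -0.29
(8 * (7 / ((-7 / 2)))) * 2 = -32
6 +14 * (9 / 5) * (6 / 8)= 249 / 10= 24.90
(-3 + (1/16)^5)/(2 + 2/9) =-28311543/20971520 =-1.35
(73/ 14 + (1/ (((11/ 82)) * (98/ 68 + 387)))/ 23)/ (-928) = -243959115/ 43411092032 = -0.01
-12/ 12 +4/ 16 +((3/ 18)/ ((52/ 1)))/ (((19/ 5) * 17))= -75577/ 100776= -0.75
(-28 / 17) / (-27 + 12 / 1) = 28 / 255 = 0.11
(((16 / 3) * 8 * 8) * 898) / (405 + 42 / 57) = 755.46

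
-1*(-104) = 104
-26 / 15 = -1.73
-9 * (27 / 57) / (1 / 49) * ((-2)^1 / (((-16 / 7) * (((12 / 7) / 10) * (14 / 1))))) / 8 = -46305 / 4864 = -9.52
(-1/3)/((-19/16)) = 16/57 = 0.28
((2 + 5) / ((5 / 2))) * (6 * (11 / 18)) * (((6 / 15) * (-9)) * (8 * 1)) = -7392 / 25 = -295.68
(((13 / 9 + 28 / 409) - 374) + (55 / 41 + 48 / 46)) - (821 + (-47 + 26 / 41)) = -3973589186 / 3471183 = -1144.74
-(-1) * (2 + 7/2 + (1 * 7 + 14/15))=403/30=13.43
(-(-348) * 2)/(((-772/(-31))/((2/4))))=2697/193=13.97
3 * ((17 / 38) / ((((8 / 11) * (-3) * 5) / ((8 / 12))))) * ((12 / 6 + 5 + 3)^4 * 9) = -140250 / 19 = -7381.58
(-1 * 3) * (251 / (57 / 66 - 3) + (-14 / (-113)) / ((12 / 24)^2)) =1864062 / 5311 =350.98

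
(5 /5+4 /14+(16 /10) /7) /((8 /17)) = 901 /280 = 3.22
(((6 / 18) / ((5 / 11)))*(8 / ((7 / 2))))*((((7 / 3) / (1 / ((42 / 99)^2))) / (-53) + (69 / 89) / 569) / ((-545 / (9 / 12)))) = 230128132 / 15205445137575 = 0.00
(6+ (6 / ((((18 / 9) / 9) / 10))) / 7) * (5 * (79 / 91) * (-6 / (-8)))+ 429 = 28131 / 49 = 574.10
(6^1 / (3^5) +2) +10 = 974 / 81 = 12.02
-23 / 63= -0.37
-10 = -10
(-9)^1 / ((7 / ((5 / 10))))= -9 / 14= -0.64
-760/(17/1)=-760/17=-44.71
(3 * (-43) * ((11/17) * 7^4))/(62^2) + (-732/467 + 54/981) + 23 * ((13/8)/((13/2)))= -39832879033/831602311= -47.90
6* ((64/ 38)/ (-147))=-64/ 931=-0.07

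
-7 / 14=-1 / 2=-0.50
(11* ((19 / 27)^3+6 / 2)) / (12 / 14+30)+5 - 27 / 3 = -2982799 / 1062882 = -2.81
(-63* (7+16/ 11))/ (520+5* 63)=-5859/ 9185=-0.64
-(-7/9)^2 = -49/81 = -0.60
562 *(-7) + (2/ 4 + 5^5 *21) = 123383/ 2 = 61691.50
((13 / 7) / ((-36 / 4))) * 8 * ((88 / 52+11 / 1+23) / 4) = -928 / 63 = -14.73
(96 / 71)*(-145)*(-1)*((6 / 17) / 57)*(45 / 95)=250560 / 435727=0.58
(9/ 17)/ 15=3/ 85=0.04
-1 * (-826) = 826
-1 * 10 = -10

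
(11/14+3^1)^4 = 7890481/38416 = 205.40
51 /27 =1.89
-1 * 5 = -5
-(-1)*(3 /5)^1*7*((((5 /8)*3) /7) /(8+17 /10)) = 45 /388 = 0.12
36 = 36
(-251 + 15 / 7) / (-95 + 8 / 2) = 134 / 49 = 2.73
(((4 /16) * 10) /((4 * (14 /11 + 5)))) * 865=47575 /552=86.19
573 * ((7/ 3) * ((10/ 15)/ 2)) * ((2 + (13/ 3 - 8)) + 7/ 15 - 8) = -61502/ 15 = -4100.13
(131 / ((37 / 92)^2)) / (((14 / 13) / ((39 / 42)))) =46846124 / 67081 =698.35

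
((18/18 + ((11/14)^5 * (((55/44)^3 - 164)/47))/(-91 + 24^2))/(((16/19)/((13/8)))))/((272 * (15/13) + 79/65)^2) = 163413496325689285/8423977655664596221952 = 0.00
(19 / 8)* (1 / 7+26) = 3477 / 56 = 62.09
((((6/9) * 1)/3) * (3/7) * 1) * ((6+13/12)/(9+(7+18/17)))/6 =289/43848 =0.01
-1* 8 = -8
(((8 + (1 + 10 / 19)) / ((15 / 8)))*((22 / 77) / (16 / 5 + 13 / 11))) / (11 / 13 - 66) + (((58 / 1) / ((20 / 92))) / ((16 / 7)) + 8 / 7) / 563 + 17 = 2868701447407 / 166743552360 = 17.20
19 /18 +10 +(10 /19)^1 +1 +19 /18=2332 /171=13.64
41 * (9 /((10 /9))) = 3321 /10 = 332.10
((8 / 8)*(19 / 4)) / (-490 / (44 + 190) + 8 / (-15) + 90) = 0.05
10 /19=0.53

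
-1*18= -18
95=95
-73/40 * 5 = -73/8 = -9.12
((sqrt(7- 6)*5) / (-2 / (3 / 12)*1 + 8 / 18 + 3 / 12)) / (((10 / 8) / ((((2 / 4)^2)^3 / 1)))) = -0.01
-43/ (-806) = 43/ 806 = 0.05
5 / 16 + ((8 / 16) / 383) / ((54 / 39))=17287 / 55152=0.31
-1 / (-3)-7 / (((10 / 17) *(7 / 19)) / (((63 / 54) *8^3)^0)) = -959 / 30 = -31.97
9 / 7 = 1.29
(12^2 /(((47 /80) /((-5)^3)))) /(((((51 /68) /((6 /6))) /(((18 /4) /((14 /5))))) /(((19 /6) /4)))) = -17100000 /329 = -51975.68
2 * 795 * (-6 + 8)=3180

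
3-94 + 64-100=-127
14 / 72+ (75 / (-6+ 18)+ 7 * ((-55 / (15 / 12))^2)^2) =236130106 / 9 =26236678.44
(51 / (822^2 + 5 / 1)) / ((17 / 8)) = 24 / 675689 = 0.00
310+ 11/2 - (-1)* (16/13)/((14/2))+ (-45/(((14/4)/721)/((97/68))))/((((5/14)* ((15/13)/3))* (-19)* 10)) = 604276107/734825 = 822.34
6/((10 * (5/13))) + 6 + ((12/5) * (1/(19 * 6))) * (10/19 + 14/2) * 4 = 73949/9025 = 8.19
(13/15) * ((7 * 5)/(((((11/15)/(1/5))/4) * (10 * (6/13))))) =7.17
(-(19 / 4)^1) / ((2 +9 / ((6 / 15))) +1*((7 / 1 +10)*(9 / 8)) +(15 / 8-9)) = -0.13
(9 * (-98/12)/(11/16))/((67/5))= -7.98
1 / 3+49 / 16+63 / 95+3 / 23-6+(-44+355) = 32427787 / 104880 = 309.19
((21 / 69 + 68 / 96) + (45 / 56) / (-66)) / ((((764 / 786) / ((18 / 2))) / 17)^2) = 102500534937897 / 4134902464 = 24789.11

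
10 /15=2 /3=0.67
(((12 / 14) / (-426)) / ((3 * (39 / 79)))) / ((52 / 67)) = -5293 / 3023748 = -0.00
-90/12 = -15/2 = -7.50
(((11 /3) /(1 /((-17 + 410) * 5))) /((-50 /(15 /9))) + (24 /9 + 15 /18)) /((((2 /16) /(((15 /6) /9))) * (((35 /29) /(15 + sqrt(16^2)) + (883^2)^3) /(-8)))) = 51063200 /5752513965576465886941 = 0.00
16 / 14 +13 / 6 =139 / 42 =3.31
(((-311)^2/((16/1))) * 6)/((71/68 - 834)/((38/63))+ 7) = -93722649/3550295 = -26.40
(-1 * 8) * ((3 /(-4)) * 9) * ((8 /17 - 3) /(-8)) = 1161 /68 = 17.07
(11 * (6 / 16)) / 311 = 33 / 2488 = 0.01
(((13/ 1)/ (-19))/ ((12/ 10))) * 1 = -65/ 114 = -0.57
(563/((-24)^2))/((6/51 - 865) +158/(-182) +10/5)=-870961/769663872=-0.00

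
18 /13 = 1.38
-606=-606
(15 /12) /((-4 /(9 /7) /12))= -4.82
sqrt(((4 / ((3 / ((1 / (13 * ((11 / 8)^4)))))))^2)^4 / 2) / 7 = 36028797018963968 * sqrt(2) / 744113923037185706012007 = 0.00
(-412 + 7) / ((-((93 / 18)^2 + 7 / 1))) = 14580 / 1213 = 12.02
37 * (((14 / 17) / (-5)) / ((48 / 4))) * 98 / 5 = -12691 / 1275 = -9.95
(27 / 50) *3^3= 14.58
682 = 682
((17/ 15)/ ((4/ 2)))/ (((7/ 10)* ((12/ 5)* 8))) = 85/ 2016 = 0.04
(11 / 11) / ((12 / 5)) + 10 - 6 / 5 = 553 / 60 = 9.22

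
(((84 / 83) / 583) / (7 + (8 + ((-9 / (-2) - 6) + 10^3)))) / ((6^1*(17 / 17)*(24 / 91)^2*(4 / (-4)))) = -0.00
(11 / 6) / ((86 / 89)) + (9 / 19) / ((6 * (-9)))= 1.89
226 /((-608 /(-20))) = 7.43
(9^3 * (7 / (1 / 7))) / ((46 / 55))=1964655 / 46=42709.89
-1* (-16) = 16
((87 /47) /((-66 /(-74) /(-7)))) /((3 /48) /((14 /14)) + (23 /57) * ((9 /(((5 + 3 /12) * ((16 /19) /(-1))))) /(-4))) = -420616 /7755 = -54.24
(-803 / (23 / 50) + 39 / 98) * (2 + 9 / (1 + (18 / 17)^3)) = -258478393721 / 24219230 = -10672.44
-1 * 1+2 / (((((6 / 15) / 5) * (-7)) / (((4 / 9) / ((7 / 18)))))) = -5.08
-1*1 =-1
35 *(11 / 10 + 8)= 637 / 2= 318.50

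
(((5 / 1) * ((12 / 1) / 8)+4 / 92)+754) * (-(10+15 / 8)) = -3327945 / 368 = -9043.33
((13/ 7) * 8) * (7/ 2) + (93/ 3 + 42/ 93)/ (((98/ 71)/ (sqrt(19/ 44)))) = 69225 * sqrt(209)/ 66836 + 52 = 66.97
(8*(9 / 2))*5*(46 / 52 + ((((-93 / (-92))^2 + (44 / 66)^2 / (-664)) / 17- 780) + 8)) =-5386963954045 / 38813788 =-138789.96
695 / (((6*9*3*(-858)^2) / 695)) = 483025 / 119258568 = 0.00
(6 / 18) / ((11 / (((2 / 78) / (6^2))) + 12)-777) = 1 / 44037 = 0.00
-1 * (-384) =384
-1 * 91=-91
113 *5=565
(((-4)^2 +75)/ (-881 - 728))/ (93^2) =-91/ 13916241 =-0.00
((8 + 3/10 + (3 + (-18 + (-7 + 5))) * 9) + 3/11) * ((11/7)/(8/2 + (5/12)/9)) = -857898/15295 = -56.09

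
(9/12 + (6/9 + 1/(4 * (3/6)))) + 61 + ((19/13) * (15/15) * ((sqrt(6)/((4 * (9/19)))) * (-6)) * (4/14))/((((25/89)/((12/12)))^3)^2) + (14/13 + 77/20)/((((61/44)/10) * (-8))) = -6535.09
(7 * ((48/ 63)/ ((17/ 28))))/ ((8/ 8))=448/ 51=8.78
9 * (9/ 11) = 81/ 11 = 7.36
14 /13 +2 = 40 /13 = 3.08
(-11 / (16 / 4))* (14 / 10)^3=-3773 / 500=-7.55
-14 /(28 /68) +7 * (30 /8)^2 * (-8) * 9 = -14243 /2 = -7121.50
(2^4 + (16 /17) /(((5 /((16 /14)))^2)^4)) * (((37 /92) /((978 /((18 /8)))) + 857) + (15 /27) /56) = 1620668988784955114317 /118191931752343750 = 13712.18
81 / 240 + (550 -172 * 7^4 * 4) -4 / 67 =-8851170191 / 5360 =-1651337.72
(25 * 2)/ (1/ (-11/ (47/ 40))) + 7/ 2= -464.59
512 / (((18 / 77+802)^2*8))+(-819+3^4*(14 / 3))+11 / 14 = -1469790420563 / 3338807486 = -440.21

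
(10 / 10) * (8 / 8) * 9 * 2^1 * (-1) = -18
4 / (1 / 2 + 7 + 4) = 8 / 23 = 0.35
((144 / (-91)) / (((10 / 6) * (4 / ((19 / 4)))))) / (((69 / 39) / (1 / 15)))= -171 / 4025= -0.04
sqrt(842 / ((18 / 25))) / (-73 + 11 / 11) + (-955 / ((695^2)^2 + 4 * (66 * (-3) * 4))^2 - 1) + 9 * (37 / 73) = 14153106441835874647311025 / 3973756808669303266379977 - 5 * sqrt(421) / 216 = 3.09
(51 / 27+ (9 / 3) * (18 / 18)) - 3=17 / 9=1.89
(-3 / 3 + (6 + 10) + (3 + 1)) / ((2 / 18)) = 171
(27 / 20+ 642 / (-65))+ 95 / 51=-88367 / 13260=-6.66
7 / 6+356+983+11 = 8107 / 6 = 1351.17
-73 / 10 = -7.30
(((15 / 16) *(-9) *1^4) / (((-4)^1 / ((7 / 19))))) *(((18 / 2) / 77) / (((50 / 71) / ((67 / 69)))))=0.13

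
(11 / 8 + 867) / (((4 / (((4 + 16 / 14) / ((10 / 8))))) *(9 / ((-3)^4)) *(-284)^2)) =562707 / 5645920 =0.10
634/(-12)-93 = -875/6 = -145.83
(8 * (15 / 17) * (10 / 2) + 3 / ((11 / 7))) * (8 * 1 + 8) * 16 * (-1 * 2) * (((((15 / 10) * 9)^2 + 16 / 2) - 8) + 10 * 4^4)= -9767850624 / 187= -52234495.32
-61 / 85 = -0.72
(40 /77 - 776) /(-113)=6.86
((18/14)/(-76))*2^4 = -36/133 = -0.27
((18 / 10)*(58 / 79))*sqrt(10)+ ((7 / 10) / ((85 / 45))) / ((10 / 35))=441 / 340+ 522*sqrt(10) / 395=5.48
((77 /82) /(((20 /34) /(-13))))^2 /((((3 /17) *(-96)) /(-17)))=432.16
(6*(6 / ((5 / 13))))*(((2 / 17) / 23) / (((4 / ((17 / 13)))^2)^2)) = 44217 / 8084960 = 0.01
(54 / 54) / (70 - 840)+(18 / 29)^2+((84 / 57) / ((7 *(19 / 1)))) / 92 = 0.38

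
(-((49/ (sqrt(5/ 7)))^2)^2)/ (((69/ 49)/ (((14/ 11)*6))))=-387556041628/ 6325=-61273682.47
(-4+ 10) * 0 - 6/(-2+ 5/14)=84/23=3.65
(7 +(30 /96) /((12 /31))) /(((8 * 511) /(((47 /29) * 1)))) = 70453 /22761984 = 0.00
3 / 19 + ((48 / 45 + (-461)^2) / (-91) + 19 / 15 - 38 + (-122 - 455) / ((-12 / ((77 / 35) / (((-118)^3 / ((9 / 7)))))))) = -26953337579275 / 11363209312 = -2371.98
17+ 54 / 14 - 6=104 / 7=14.86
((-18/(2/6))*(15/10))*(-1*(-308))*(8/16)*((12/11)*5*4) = -272160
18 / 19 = 0.95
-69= -69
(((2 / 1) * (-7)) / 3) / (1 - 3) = 2.33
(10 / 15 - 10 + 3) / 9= -19 / 27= -0.70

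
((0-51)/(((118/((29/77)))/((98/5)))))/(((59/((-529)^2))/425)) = -246261479205/38291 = -6431314.91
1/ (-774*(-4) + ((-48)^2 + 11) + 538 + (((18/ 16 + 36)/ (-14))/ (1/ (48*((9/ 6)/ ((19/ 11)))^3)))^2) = 147535882816/ 1902962849570073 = 0.00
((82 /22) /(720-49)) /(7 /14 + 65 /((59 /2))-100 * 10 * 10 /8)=-4838 /1086342961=-0.00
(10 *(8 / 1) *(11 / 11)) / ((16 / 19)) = 95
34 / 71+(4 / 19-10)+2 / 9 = -110342 / 12141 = -9.09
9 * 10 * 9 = 810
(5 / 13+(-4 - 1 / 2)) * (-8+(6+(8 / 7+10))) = -3424 / 91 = -37.63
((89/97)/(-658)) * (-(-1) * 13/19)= -1157/1212694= -0.00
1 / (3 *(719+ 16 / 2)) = 1 / 2181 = 0.00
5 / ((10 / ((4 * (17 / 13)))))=34 / 13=2.62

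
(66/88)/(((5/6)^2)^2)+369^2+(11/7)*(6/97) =57784025613/424375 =136162.65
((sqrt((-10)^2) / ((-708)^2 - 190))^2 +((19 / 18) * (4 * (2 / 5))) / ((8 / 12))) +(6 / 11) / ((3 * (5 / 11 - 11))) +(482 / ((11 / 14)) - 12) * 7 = 2530556280097637761 / 600697304691330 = 4212.70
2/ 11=0.18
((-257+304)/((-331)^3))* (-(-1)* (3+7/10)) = -1739/362646910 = -0.00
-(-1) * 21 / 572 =21 / 572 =0.04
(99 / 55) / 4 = 9 / 20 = 0.45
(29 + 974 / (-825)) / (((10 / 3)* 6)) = 22951 / 16500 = 1.39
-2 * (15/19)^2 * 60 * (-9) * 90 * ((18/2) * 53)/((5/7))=14604786000/361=40456470.91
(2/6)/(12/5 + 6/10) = 0.11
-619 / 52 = -11.90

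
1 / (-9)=-1 / 9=-0.11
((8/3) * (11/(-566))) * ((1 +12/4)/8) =-22/849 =-0.03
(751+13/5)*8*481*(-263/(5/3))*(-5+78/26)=22879838592/25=915193543.68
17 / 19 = 0.89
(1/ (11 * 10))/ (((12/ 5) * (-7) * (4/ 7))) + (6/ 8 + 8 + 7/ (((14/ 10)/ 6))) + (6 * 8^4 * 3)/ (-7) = -77570335/ 7392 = -10493.82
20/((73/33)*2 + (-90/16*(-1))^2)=42240/76169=0.55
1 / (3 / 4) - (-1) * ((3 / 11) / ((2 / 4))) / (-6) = 41 / 33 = 1.24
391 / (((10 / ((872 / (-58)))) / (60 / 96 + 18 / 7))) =-7628801 / 4060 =-1879.02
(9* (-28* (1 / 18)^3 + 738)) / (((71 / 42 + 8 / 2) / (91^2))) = 62372318099 / 6453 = 9665631.19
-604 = -604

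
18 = 18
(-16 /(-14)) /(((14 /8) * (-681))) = -32 /33369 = -0.00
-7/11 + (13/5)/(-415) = -14668/22825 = -0.64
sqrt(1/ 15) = sqrt(15)/ 15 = 0.26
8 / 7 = 1.14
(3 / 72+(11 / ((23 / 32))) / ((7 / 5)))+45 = 216281 / 3864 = 55.97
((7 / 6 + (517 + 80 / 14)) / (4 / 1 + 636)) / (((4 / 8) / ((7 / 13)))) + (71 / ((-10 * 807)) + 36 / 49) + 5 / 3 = 215433851 / 65799552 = 3.27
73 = 73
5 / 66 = 0.08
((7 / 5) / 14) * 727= 727 / 10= 72.70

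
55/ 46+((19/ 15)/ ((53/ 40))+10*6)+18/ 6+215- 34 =1800353/ 7314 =246.15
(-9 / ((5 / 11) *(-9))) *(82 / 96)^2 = 18491 / 11520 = 1.61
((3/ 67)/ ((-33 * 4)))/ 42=-1/ 123816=-0.00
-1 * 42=-42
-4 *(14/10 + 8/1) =-188/5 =-37.60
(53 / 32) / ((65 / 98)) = 2597 / 1040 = 2.50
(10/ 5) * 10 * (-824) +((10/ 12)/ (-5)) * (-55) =-98825/ 6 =-16470.83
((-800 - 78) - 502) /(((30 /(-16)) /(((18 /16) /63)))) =92 /7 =13.14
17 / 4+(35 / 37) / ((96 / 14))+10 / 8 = 10013 / 1776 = 5.64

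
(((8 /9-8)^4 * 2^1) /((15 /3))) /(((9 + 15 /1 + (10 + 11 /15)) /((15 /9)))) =167772160 /3418281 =49.08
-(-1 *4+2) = 2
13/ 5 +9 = 58/ 5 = 11.60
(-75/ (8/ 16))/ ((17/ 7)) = -1050/ 17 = -61.76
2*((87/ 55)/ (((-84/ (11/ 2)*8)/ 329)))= -1363/ 160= -8.52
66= 66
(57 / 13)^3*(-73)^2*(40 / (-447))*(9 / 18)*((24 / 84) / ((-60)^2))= -36551611 / 22914710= -1.60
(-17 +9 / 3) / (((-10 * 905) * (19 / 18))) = 126 / 85975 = 0.00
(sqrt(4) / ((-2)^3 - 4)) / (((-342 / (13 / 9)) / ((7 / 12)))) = 91 / 221616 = 0.00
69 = 69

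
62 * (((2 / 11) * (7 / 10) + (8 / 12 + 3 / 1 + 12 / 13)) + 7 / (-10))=534223 / 2145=249.06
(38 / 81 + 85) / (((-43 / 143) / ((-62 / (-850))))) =-20.73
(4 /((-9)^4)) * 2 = 8 /6561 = 0.00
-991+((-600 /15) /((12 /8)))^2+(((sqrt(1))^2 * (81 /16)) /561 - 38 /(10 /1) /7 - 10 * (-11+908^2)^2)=-6406250967009276007 /942480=-6797227492370.42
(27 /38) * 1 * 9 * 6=729 /19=38.37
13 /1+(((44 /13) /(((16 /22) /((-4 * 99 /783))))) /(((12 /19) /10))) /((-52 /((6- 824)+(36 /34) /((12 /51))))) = -201138679 /352872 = -570.00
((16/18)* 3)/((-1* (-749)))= 8/2247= 0.00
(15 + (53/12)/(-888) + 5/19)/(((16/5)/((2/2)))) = 15446165/3239424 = 4.77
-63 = -63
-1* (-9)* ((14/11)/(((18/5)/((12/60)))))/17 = 7/187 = 0.04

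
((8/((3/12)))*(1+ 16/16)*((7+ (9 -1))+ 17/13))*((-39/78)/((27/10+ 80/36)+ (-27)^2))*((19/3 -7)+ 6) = -3256320/858689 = -3.79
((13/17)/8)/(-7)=-13/952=-0.01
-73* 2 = -146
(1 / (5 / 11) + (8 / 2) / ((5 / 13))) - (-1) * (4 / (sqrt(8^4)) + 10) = 1813 / 80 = 22.66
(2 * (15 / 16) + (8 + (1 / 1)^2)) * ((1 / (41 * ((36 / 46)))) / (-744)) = -667 / 1464192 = -0.00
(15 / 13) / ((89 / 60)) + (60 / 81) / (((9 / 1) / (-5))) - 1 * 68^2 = -1299939224 / 281151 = -4623.63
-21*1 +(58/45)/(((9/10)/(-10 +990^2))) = 113688739/81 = 1403564.68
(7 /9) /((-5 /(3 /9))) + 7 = 938 /135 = 6.95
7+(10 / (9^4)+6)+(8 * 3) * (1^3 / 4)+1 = 131230 / 6561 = 20.00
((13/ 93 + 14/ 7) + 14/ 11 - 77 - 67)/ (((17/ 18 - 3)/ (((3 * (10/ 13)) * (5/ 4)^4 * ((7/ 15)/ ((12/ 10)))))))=3146084375/ 20994688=149.85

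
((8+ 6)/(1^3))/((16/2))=7/4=1.75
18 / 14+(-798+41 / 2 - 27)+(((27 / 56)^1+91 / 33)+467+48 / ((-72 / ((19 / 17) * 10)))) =-10694809 / 31416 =-340.43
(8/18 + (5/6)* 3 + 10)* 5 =1165/18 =64.72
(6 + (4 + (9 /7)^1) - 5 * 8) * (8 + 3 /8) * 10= -67335 /28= -2404.82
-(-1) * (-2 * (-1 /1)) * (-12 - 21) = -66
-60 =-60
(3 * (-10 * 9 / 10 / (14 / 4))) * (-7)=54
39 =39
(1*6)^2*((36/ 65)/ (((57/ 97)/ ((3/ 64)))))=7857/ 4940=1.59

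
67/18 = 3.72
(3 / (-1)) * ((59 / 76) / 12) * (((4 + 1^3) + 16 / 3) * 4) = -8.02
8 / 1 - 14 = -6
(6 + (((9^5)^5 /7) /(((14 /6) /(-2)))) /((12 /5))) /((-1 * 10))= 3589489938459262943850657 /980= 3662744835162513208010.88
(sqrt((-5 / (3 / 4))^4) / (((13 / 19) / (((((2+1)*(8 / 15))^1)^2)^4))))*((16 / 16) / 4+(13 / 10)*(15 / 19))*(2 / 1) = 13019119616 / 1828125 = 7121.57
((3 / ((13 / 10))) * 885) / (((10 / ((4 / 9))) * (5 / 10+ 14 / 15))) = 35400 / 559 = 63.33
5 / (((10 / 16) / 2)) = 16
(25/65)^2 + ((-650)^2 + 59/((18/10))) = 642672580/1521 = 422532.93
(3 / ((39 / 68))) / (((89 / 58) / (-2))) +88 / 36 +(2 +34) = 329330 / 10413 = 31.63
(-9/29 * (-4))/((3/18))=7.45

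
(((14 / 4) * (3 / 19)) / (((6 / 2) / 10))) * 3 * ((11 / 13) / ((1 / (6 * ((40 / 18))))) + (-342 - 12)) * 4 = -1871240 / 247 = -7575.87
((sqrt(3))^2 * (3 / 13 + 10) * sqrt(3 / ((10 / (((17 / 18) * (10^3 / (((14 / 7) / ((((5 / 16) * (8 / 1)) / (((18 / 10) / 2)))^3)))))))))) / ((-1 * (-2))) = 83125 * sqrt(51) / 702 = 845.63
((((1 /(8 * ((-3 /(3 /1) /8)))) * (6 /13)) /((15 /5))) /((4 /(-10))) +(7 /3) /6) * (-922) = -83441 /117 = -713.17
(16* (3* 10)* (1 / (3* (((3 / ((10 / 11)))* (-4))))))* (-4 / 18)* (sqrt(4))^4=12800 / 297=43.10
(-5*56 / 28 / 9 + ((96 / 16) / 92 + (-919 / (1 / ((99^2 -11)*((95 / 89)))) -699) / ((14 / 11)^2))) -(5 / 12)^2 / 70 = -1924461337901 / 324576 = -5929154.77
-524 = -524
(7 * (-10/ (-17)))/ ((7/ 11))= 110/ 17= 6.47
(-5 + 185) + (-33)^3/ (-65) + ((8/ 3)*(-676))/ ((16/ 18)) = -1295.12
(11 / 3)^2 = 121 / 9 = 13.44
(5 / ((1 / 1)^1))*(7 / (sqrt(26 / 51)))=35*sqrt(1326) / 26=49.02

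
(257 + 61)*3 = 954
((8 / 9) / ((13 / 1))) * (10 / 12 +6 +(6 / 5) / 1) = 964 / 1755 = 0.55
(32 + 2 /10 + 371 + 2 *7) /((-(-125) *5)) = 2086 /3125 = 0.67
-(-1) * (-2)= -2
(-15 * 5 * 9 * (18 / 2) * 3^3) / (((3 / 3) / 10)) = -1640250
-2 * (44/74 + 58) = -4336/37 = -117.19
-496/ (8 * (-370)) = 31/ 185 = 0.17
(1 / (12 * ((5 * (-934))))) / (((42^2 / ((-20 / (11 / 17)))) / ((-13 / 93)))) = -221 / 5056410744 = -0.00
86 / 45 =1.91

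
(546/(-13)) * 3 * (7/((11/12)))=-10584/11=-962.18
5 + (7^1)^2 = 54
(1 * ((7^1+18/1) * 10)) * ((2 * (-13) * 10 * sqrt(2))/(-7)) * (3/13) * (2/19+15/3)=1455000 * sqrt(2)/133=15471.28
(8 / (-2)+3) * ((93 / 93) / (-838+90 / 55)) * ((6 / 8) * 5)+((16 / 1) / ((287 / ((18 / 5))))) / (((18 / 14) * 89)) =167521 / 26856640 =0.01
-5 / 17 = -0.29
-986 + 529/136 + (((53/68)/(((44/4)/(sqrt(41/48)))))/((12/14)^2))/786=-133567/136 + 2597* sqrt(123)/253984896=-982.11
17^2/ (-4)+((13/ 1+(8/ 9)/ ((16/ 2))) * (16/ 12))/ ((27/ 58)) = -101177/ 2916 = -34.70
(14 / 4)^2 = 49 / 4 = 12.25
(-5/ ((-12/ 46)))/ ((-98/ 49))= -115/ 12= -9.58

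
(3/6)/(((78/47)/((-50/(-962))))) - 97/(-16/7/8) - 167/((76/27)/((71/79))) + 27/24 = 64721083123/225258072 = 287.32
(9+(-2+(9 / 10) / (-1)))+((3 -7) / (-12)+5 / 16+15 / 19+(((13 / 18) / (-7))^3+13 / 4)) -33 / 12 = 3053573279 / 380071440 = 8.03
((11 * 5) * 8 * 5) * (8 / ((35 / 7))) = 3520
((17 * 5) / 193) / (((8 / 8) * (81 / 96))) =2720 / 5211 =0.52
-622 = -622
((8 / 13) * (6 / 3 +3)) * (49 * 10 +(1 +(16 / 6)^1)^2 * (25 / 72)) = 1602725 / 1053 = 1522.06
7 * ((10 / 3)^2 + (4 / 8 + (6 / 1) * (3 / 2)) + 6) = 3353 / 18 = 186.28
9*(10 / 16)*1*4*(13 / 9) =65 / 2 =32.50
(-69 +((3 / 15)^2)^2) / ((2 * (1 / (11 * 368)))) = -87282976 / 625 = -139652.76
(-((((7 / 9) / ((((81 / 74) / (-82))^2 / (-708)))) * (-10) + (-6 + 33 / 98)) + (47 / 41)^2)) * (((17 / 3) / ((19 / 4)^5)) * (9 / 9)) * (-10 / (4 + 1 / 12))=34887816460023461416960 / 196706708207797977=177359.57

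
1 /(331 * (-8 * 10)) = -1 /26480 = -0.00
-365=-365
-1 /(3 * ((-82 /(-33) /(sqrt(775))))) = -3.73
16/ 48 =0.33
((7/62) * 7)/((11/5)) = 0.36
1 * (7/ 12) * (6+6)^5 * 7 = 1016064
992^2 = 984064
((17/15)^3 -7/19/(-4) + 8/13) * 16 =28852676/833625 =34.61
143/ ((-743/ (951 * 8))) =-1087944/ 743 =-1464.26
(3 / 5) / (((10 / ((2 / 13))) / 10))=0.09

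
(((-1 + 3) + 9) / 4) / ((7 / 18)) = 99 / 14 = 7.07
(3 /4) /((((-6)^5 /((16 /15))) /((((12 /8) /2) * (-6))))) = 1 /2160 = 0.00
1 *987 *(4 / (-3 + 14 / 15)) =-59220 / 31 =-1910.32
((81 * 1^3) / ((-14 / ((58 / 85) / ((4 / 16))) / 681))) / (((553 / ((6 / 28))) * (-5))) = 9598014 / 11516225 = 0.83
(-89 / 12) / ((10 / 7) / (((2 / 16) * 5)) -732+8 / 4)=623 / 61128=0.01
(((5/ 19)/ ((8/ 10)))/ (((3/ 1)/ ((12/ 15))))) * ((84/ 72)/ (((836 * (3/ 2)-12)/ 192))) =560/ 35397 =0.02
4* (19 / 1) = 76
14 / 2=7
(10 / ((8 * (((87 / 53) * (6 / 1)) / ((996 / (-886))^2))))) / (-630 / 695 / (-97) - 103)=-24614362555 / 15805920757366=-0.00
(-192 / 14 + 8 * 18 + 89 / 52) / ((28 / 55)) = 2642585 / 10192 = 259.28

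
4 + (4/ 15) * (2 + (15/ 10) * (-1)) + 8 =182/ 15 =12.13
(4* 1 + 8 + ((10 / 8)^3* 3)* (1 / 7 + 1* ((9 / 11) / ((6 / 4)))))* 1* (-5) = -395055 / 4928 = -80.17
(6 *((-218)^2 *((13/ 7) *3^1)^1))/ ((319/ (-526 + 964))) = 4870829808/ 2233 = 2181294.14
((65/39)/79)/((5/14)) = 14/237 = 0.06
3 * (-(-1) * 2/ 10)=3/ 5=0.60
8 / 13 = 0.62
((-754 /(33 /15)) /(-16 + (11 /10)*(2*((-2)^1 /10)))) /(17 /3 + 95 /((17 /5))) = 0.62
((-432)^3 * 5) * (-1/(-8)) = -50388480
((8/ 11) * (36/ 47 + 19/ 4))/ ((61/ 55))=170/ 47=3.62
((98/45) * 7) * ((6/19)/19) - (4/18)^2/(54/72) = 82252/438615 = 0.19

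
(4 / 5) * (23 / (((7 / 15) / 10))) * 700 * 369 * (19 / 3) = 645012000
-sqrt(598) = -24.45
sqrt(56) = 2*sqrt(14) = 7.48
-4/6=-2/3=-0.67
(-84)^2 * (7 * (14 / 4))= 172872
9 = 9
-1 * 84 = -84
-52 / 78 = -2 / 3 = -0.67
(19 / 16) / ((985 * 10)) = 19 / 157600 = 0.00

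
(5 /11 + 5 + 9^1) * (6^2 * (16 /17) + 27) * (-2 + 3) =164565 /187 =880.03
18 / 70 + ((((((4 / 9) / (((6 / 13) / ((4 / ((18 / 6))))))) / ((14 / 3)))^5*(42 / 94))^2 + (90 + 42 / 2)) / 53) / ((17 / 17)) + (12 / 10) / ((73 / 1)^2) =967498049862117426699107503748 / 411402344490782595292316137065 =2.35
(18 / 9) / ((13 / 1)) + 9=119 / 13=9.15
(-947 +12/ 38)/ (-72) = 17987/ 1368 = 13.15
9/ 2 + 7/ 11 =113/ 22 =5.14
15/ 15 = 1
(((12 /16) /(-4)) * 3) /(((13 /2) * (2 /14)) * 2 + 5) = -21 /256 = -0.08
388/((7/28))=1552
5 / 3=1.67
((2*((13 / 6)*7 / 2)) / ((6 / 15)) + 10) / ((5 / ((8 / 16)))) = 115 / 24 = 4.79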